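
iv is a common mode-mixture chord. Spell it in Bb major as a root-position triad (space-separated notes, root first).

The root, Eb, is scale degree 4 — the same note in Bb major and Bb minor; only the chord quality changes. Stacking thirds in Bb minor on Eb gives Eb–Gb–Bb.

Eb Gb Bb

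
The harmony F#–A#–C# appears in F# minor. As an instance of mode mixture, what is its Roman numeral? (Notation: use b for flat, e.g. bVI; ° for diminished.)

F# is scale degree 1 in F# minor. Diatonically F# minor has F#m (i) on that degree; F#–A#–C# is instead the major chord native to F# major, so it takes the label I.

I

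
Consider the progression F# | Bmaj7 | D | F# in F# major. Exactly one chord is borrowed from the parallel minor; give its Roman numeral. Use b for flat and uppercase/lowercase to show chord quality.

bVI

The diatonic triads in F# major are F#, G#m, A#m, B, C#, D#m, E#dim. Of the given chords, F# and Bmaj7 are diatonic. But D (D–F#–A) is foreign: the diatonic vi on degree 6 is D#m, whereas D comes from F# minor. It is labeled bVI.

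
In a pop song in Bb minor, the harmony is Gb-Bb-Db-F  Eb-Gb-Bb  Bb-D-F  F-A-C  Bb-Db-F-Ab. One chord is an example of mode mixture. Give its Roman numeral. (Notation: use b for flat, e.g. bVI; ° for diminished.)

I

Bb minor has the diatonic set Bbm, Cdim, Db, Ebm, F, Gb, Ab (with V from harmonic minor). Of the given chords, Gb–Bb–Db–F = Gbmaj7, Eb–Gb–Bb = Ebm, F–A–C = F and Bb–Db–F–Ab = Bbm7 are diatonic. Bb–D–F is not: scale degree 1 in Bb minor carries Bbm (i). In Bb major the chord on that degree is Bb, so here it functions as I, borrowed from the parallel major.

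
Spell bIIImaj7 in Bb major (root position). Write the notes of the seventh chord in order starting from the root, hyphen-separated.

The root of bIIImaj7 is the lowered 3rd degree: D becomes Db. In Bb minor the chord on Db is Db–F–Ab–C.

Db-F-Ab-C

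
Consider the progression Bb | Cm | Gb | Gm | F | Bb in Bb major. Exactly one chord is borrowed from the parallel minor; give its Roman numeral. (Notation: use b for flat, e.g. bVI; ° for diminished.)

In Bb major the diatonic chords are Bb, Cm, Dm, Eb, F, Gm, Adim. Bb, Cm, Gm and F are all diatonic. Gb (Gb–Bb–Db) doesn't fit — on degree 6 Bb major would have Gm (vi). Gb is the degree-6 chord of Bb minor, so it is the borrowed bVI.

bVI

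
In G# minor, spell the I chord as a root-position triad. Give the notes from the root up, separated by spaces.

The root, G#, is scale degree 1 — the same note in G# minor and G# major; only the chord quality changes. Building the major chord from the parallel major on G#: G#–B#–D#.

G# B# D#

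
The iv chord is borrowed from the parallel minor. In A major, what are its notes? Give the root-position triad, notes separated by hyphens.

The root, D, is scale degree 4 — the same note in A major and A minor; only the chord quality changes. Stacking thirds in A minor on D gives D–F–A.

D-F-A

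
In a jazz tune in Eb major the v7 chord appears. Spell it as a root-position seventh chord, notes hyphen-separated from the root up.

The root, Bb, is scale degree 5 — the same note in Eb major and Eb minor; only the chord quality changes. In Eb minor the chord on Bb is Bb–Db–F–Ab.

Bb-Db-F-Ab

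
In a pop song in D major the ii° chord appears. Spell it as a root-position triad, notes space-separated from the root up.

E G Bb

ii° is built on scale degree 2, which is E in both D major and its parallel. Stacking thirds in D minor on E gives E–G–Bb.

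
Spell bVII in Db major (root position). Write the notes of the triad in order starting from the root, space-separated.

Cb Eb Gb

Scale degree 7 in Db major is C. bVII uses the lowered form, Cb, taken from Db minor. Stacking thirds in Db minor on Cb gives Cb–Eb–Gb.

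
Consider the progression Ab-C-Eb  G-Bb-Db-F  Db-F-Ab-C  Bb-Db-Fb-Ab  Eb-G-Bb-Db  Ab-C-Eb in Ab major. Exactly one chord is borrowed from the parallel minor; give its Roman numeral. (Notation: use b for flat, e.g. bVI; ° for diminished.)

iiø7

In Ab major the diatonic chords are Ab, Bbm, Cm, Db, Eb, Fm, Gdim. Of the given chords, Ab–C–Eb = Ab, G–Bb–Db–F = Gm7b5, Db–F–Ab–C = Dbmaj7 and Eb–G–Bb–Db = Eb7 are diatonic. But Bb–Db–Fb–Ab is foreign: the diatonic ii on degree 2 is Bbm, whereas Bbm7b5 comes from Ab minor. It is labeled iiø7.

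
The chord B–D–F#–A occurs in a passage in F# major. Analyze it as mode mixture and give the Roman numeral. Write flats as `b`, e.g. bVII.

The root B is the diatonic 4th degree of F# major; the borrowing shows in the chord quality. B–D–F#–A is a minor-seventh chord — the form found in F# minor, not the diatonic IV (B). Borrowed into F# major it is written iv7.

iv7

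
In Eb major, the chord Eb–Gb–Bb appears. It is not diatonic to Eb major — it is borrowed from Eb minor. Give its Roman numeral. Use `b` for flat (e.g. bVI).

i

Eb is scale degree 1 in Eb major. Diatonically Eb major has Eb (I) on that degree; Eb–Gb–Bb is instead the minor chord native to Eb minor, so it takes the label i.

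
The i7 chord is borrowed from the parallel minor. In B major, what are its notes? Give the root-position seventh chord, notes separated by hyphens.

i7 is built on scale degree 1, which is B in both B major and its parallel. In B minor the chord on B is B–D–F#–A.

B-D-F#-A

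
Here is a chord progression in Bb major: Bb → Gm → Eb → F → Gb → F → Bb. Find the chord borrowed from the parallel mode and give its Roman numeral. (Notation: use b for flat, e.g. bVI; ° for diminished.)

Bb major has the diatonic set Bb, Cm, Dm, Eb, F, Gm, Adim. Of the given chords, Bb, Gm, Eb and F are diatonic. But Gb (Gb–Bb–Db) is foreign: the diatonic vi on degree 6 is Gm, whereas Gb comes from Bb minor. It is labeled bVI.

bVI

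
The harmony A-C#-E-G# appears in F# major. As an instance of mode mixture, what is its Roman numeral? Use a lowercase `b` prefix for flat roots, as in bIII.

bIIImaj7

The root A is the lowered 3rd scale degree — diatonically F# major has A# there. Diatonically F# major has A#m (iii) on that degree; A–C#–E–G# is instead the major-seventh chord native to F# minor, so it takes the label bIIImaj7.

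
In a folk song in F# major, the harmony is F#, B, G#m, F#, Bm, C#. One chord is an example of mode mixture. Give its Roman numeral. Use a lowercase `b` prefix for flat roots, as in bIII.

iv

The diatonic triads in F# major are F#, G#m, A#m, B, C#, D#m, E#dim. Of the given chords, F#, B, G#m and C# are diatonic. But Bm (B–D–F#) is foreign: the diatonic IV on degree 4 is B, whereas Bm comes from F# minor. It is labeled iv.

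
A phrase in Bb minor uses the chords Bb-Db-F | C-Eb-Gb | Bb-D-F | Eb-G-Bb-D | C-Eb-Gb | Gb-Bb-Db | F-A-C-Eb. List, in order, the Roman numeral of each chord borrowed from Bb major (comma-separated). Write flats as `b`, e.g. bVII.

Bb minor has the diatonic set Bbm, Cdim, Db, Ebm, F, Gb, Ab (with V from harmonic minor). Bb–Db–F = Bbm, C–Eb–Gb = Cdim, Gb–Bb–Db = Gb and F–A–C–Eb = F7 all belong to that set. Bb–D–F doesn't fit — on degree 1 Bb minor would have Bbm (i). Bb is the degree-1 chord of Bb major, so it is the borrowed I. Eb–G–Bb–D doesn't fit — on degree 4 Bb minor would have Ebm (iv). Ebmaj7 is the degree-4 chord of Bb major, so it is the borrowed IVmaj7.

I, IVmaj7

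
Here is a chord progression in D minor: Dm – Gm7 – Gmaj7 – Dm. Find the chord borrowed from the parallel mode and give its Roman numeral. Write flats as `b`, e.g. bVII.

In D minor (with V from harmonic minor) the diatonic chords are Dm, Edim, F, Gm, A, Bb, C. Dm and Gm7 are both diatonic. Gmaj7 (G–B–D–F#) doesn't fit — on degree 4 D minor would have Gm (iv). Gmaj7 is the degree-4 chord of D major, so it is the borrowed IVmaj7.

IVmaj7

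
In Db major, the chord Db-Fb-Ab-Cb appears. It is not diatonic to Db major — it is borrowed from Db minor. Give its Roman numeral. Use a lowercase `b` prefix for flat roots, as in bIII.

The root Db is the diatonic 1st degree of Db major; the borrowing shows in the chord quality. The diatonic chord on degree 1 would be Db (I), but Db–Fb–Ab–Cb is the minor-seventh chord from Db minor. As a borrowed chord it is labeled i7.

i7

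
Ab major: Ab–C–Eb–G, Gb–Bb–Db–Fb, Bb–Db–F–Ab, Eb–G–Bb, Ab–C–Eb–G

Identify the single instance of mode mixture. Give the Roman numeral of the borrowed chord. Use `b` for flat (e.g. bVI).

bVII7

The diatonic triads in Ab major are Ab, Bbm, Cm, Db, Eb, Fm, Gdim. Ab–C–Eb–G = Abmaj7, Bb–Db–F–Ab = Bbm7 and Eb–G–Bb = Eb all belong to that set. Gb–Bb–Db–Fb is not: scale degree 7 in Ab major carries Gdim (vii°). In Ab minor the chord on that degree is Gb7, so here it functions as bVII7, borrowed from the parallel minor.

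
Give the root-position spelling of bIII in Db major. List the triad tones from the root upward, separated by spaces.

bIII is built on the lowered scale degree 3. In Db major degree 3 is F; lowered it becomes Fb. Building the major chord from the parallel minor on Fb: Fb–Ab–Cb.

Fb Ab Cb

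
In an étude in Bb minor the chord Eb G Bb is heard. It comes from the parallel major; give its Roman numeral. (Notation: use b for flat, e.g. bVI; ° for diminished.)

Eb is scale degree 4 in Bb minor. Eb–G–Bb is a major chord — the form found in Bb major, not the diatonic iv (Ebm). Borrowed into Bb minor it is written IV.

IV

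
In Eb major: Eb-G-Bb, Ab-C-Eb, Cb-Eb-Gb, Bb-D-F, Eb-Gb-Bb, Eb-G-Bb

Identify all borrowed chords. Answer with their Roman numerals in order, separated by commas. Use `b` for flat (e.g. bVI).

The diatonic triads in Eb major are Eb, Fm, Gm, Ab, Bb, Cm, Ddim. Eb–G–Bb = Eb, Ab–C–Eb = Ab and Bb–D–F = Bb are all diatonic. But Cb–Eb–Gb is foreign: the diatonic vi on degree 6 is Cm, whereas Cb comes from Eb minor. It is labeled bVI. Eb–Gb–Bb is not: scale degree 1 in Eb major carries Eb (I). In Eb minor the chord on that degree is Ebm, so here it functions as i, borrowed from the parallel minor.

bVI, i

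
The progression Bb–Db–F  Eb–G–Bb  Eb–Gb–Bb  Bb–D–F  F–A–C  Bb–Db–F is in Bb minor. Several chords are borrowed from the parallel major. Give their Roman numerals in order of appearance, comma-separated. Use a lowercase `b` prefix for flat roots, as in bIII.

IV, I

In Bb minor (with V from harmonic minor) the diatonic chords are Bbm, Cdim, Db, Ebm, F, Gb, Ab. Bb–Db–F = Bbm, Eb–Gb–Bb = Ebm and F–A–C = F are all diatonic. But Eb–G–Bb is foreign: the diatonic iv on degree 4 is Ebm, whereas Eb comes from Bb major. It is labeled IV. But Bb–D–F is foreign: the diatonic i on degree 1 is Bbm, whereas Bb comes from Bb major. It is labeled I.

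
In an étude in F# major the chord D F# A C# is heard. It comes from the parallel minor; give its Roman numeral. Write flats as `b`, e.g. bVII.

bVImaj7

In F# major scale degree 6 is D#; D is its lowered form, from F# minor. Diatonically F# major has D#m (vi) on that degree; D–F#–A–C# is instead the major-seventh chord native to F# minor, so it takes the label bVImaj7.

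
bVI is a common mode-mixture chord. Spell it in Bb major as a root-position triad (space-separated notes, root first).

bVI is built on the lowered scale degree 6. In Bb major degree 6 is G; lowered it becomes Gb. In Bb minor the chord on Gb is Gb–Bb–Db.

Gb Bb Db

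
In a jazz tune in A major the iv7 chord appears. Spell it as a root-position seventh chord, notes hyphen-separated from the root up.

The root, D, is scale degree 4 — the same note in A major and A minor; only the chord quality changes. Stacking thirds in A minor on D gives D–F–A–C.

D-F-A-C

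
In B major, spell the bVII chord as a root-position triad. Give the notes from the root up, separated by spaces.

bVII is built on the lowered scale degree 7. In B major degree 7 is A#; lowered it becomes A. In B minor the chord on A is A–C#–E.

A C# E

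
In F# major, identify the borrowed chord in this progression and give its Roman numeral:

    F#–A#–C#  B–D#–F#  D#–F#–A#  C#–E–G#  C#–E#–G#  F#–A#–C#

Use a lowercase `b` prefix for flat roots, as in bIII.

v

F# major has the diatonic set F#, G#m, A#m, B, C#, D#m, E#dim. Of the given chords, F#–A#–C# = F#, B–D#–F# = B, D#–F#–A# = D#m and C#–E#–G# = C# are diatonic. C#–E–G# doesn't fit — on degree 5 F# major would have C# (V). C#m is the degree-5 chord of F# minor, so it is the borrowed v.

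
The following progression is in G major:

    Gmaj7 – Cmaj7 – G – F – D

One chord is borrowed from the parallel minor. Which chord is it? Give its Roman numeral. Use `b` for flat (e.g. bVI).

bVII

The diatonic triads in G major are G, Am, Bm, C, D, Em, F#dim. Gmaj7, Cmaj7, G and D all belong to that set. F (F–A–C) is not: scale degree 7 in G major carries F#dim (vii°). In G minor the chord on that degree is F, so here it functions as bVII, borrowed from the parallel minor.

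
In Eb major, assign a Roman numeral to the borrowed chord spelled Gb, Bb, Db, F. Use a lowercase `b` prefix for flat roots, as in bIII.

bIIImaj7

In Eb major scale degree 3 is G; Gb is its lowered form, from Eb minor. Diatonically Eb major has Gm (iii) on that degree; Gb–Bb–Db–F is instead the major-seventh chord native to Eb minor, so it takes the label bIIImaj7.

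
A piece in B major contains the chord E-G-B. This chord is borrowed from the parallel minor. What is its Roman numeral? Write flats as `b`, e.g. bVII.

iv

The root E is the diatonic 4th degree of B major; the borrowing shows in the chord quality. Diatonically B major has E (IV) on that degree; E–G–B is instead the minor chord native to B minor, so it takes the label iv.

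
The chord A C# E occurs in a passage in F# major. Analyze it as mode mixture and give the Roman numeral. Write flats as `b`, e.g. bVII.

bIII

In F# major scale degree 3 is A#; A is its lowered form, from F# minor. The diatonic chord on degree 3 would be A#m (iii), but A–C#–E is the major chord from F# minor. As a borrowed chord it is labeled bIII.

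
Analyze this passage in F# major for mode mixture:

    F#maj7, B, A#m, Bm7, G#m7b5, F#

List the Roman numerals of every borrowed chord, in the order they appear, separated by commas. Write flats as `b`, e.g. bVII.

The diatonic triads in F# major are F#, G#m, A#m, B, C#, D#m, E#dim. F#maj7, B, A#m and F# all belong to that set. But Bm7 (B–D–F#–A) is foreign: the diatonic IV on degree 4 is B, whereas Bm7 comes from F# minor. It is labeled iv7. But G#m7b5 (G#–B–D–F#) is foreign: the diatonic ii on degree 2 is G#m, whereas G#m7b5 comes from F# minor. It is labeled iiø7.

iv7, iiø7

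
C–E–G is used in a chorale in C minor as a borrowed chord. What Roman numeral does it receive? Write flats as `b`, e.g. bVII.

I

C is scale degree 1 in C minor. Diatonically C minor has Cm (i) on that degree; C–E–G is instead the major chord native to C major, so it takes the label I.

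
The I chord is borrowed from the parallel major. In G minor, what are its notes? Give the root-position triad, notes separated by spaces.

G B D

I is built on scale degree 1, which is G in both G minor and its parallel. Building the major chord from the parallel major on G: G–B–D.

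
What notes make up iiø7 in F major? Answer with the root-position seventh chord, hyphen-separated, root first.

The root, G, is scale degree 2 — the same note in F major and F minor; only the chord quality changes. Building the half-diminished-seventh chord from the parallel minor on G: G–Bb–Db–F.

G-Bb-Db-F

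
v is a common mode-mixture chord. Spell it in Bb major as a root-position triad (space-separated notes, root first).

F Ab C

The root, F, is scale degree 5 — the same note in Bb major and Bb minor; only the chord quality changes. In Bb minor the chord on F is F–Ab–C.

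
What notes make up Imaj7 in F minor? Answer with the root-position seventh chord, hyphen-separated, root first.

Imaj7 is built on scale degree 1, which is F in both F minor and its parallel. Stacking thirds in F major on F gives F–A–C–E.

F-A-C-E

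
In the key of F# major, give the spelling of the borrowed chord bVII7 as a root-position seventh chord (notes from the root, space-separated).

bVII7 is built on the lowered scale degree 7. In F# major degree 7 is E#; lowered it becomes E. In F# minor the chord on E is E–G#–B–D.

E G# B D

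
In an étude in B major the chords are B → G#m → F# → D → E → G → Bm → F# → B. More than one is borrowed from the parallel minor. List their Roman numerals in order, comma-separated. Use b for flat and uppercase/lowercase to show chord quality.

bIII, bVI, i

The diatonic triads in B major are B, C#m, D#m, E, F#, G#m, A#dim. B, G#m, F# and E are all diatonic. D (D–F#–A) is not: scale degree 3 in B major carries D#m (iii). In B minor the chord on that degree is D, so here it functions as bIII, borrowed from the parallel minor. But G (G–B–D) is foreign: the diatonic vi on degree 6 is G#m, whereas G comes from B minor. It is labeled bVI. But Bm (B–D–F#) is foreign: the diatonic I on degree 1 is B, whereas Bm comes from B minor. It is labeled i.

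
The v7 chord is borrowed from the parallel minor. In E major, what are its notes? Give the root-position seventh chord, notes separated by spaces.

B D F# A

v7 is built on scale degree 5, which is B in both E major and its parallel. Stacking thirds in E minor on B gives B–D–F#–A.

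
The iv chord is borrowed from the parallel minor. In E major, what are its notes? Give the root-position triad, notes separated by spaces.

iv is built on scale degree 4, which is A in both E major and its parallel. Stacking thirds in E minor on A gives A–C–E.

A C E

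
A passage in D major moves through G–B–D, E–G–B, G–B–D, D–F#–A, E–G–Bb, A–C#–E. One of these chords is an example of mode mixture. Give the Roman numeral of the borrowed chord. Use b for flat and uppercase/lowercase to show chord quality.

In D major the diatonic chords are D, Em, F#m, G, A, Bm, C#dim. G–B–D = G, E–G–B = Em, D–F#–A = D and A–C#–E = A all belong to that set. But E–G–Bb is foreign: the diatonic ii on degree 2 is Em, whereas Edim comes from D minor. It is labeled ii°.

ii°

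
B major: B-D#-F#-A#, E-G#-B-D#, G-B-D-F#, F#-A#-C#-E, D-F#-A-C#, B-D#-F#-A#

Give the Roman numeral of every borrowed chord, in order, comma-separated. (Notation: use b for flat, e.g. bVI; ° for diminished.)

The diatonic triads in B major are B, C#m, D#m, E, F#, G#m, A#dim. B–D#–F#–A# = Bmaj7, E–G#–B–D# = Emaj7 and F#–A#–C#–E = F#7 all belong to that set. But G–B–D–F# is foreign: the diatonic vi on degree 6 is G#m, whereas Gmaj7 comes from B minor. It is labeled bVImaj7. D–F#–A–C# is not: scale degree 3 in B major carries D#m (iii). In B minor the chord on that degree is Dmaj7, so here it functions as bIIImaj7, borrowed from the parallel minor.

bVImaj7, bIIImaj7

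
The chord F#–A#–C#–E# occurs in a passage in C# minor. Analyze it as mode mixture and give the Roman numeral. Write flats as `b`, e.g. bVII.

IVmaj7

The root F# is the diatonic 4th degree of C# minor; the borrowing shows in the chord quality. The diatonic chord on degree 4 would be F#m (iv), but F#–A#–C#–E# is the major-seventh chord from C# major. As a borrowed chord it is labeled IVmaj7.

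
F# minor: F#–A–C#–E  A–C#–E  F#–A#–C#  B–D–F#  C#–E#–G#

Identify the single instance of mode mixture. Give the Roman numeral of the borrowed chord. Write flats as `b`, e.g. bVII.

I

The diatonic triads in F# minor (with V from harmonic minor) are F#m, G#dim, A, Bm, C#, D, E. F#–A–C#–E = F#m7, A–C#–E = A, B–D–F# = Bm and C#–E#–G# = C# are all diatonic. F#–A#–C# doesn't fit — on degree 1 F# minor would have F#m (i). F# is the degree-1 chord of F# major, so it is the borrowed I.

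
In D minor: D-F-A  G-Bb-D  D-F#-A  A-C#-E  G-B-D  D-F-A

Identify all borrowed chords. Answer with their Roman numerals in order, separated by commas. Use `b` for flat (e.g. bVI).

I, IV

D minor has the diatonic set Dm, Edim, F, Gm, A, Bb, C (with V from harmonic minor). D–F–A = Dm, G–Bb–D = Gm and A–C#–E = A are all diatonic. D–F#–A doesn't fit — on degree 1 D minor would have Dm (i). D is the degree-1 chord of D major, so it is the borrowed I. But G–B–D is foreign: the diatonic iv on degree 4 is Gm, whereas G comes from D major. It is labeled IV.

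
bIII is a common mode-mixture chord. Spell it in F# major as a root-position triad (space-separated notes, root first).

A C# E

bIII is built on the lowered scale degree 3. In F# major degree 3 is A#; lowered it becomes A. In F# minor the chord on A is A–C#–E.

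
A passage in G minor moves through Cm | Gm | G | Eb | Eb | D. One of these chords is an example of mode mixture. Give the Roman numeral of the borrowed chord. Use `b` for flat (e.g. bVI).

I

The diatonic triads in G minor (with V from harmonic minor) are Gm, Adim, Bb, Cm, D, Eb, F. Cm, Gm, Eb and D all belong to that set. G (G–B–D) is not: scale degree 1 in G minor carries Gm (i). In G major the chord on that degree is G, so here it functions as I, borrowed from the parallel major.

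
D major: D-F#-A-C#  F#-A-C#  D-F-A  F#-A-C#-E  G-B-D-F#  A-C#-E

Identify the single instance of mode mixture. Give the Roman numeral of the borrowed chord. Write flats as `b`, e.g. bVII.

The diatonic triads in D major are D, Em, F#m, G, A, Bm, C#dim. D–F#–A–C# = Dmaj7, F#–A–C# = F#m, F#–A–C#–E = F#m7, G–B–D–F# = Gmaj7 and A–C#–E = A all belong to that set. D–F–A doesn't fit — on degree 1 D major would have D (I). Dm is the degree-1 chord of D minor, so it is the borrowed i.

i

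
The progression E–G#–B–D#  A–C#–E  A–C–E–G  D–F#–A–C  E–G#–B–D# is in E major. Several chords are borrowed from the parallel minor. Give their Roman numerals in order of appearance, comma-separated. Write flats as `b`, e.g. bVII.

In E major the diatonic chords are E, F#m, G#m, A, B, C#m, D#dim. E–G#–B–D# = Emaj7 and A–C#–E = A both belong to that set. A–C–E–G is not: scale degree 4 in E major carries A (IV). In E minor the chord on that degree is Am7, so here it functions as iv7, borrowed from the parallel minor. D–F#–A–C doesn't fit — on degree 7 E major would have D#dim (vii°). D7 is the degree-7 chord of E minor, so it is the borrowed bVII7.

iv7, bVII7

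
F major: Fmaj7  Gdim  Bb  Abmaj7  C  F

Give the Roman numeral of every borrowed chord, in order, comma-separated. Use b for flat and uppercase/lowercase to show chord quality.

F major has the diatonic set F, Gm, Am, Bb, C, Dm, Edim. Fmaj7, Bb, C and F are all diatonic. Gdim (G–Bb–Db) is not: scale degree 2 in F major carries Gm (ii). In F minor the chord on that degree is Gdim, so here it functions as ii°, borrowed from the parallel minor. Abmaj7 (Ab–C–Eb–G) is not: scale degree 3 in F major carries Am (iii). In F minor the chord on that degree is Abmaj7, so here it functions as bIIImaj7, borrowed from the parallel minor.

ii°, bIIImaj7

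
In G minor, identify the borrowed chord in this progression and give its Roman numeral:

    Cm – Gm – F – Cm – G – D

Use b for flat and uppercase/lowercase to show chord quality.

I

G minor has the diatonic set Gm, Adim, Bb, Cm, D, Eb, F (with V from harmonic minor). Cm, Gm, F and D all belong to that set. G (G–B–D) is not: scale degree 1 in G minor carries Gm (i). In G major the chord on that degree is G, so here it functions as I, borrowed from the parallel major.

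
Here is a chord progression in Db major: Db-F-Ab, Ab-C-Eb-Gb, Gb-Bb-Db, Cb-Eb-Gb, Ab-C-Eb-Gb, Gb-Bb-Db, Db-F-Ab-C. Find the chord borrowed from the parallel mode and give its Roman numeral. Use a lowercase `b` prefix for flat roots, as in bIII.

The diatonic triads in Db major are Db, Ebm, Fm, Gb, Ab, Bbm, Cdim. Of the given chords, Db–F–Ab = Db, Ab–C–Eb–Gb = Ab7, Gb–Bb–Db = Gb and Db–F–Ab–C = Dbmaj7 are diatonic. Cb–Eb–Gb is not: scale degree 7 in Db major carries Cdim (vii°). In Db minor the chord on that degree is Cb, so here it functions as bVII, borrowed from the parallel minor.

bVII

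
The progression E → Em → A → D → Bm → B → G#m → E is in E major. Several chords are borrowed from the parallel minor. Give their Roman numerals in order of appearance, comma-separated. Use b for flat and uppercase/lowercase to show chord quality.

In E major the diatonic chords are E, F#m, G#m, A, B, C#m, D#dim. E, A, B and G#m all belong to that set. Em (E–G–B) doesn't fit — on degree 1 E major would have E (I). Em is the degree-1 chord of E minor, so it is the borrowed i. D (D–F#–A) doesn't fit — on degree 7 E major would have D#dim (vii°). D is the degree-7 chord of E minor, so it is the borrowed bVII. Bm (B–D–F#) is not: scale degree 5 in E major carries B (V). In E minor the chord on that degree is Bm, so here it functions as v, borrowed from the parallel minor.

i, bVII, v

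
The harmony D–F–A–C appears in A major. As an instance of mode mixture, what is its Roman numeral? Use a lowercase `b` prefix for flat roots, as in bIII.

iv7

The root D is the diatonic 4th degree of A major; the borrowing shows in the chord quality. D–F–A–C is a minor-seventh chord — the form found in A minor, not the diatonic IV (D). Borrowed into A major it is written iv7.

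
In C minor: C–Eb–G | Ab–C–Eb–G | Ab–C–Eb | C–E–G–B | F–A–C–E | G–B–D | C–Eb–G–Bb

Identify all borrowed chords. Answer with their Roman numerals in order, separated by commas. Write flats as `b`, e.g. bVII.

Imaj7, IVmaj7

In C minor (with V from harmonic minor) the diatonic chords are Cm, Ddim, Eb, Fm, G, Ab, Bb. Of the given chords, C–Eb–G = Cm, Ab–C–Eb–G = Abmaj7, Ab–C–Eb = Ab, G–B–D = G and C–Eb–G–Bb = Cm7 are diatonic. But C–E–G–B is foreign: the diatonic i on degree 1 is Cm, whereas Cmaj7 comes from C major. It is labeled Imaj7. But F–A–C–E is foreign: the diatonic iv on degree 4 is Fm, whereas Fmaj7 comes from C major. It is labeled IVmaj7.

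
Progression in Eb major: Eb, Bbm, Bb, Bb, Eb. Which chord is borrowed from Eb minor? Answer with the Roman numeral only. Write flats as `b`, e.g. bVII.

Eb major has the diatonic set Eb, Fm, Gm, Ab, Bb, Cm, Ddim. Eb and Bb both belong to that set. But Bbm (Bb–Db–F) is foreign: the diatonic V on degree 5 is Bb, whereas Bbm comes from Eb minor. It is labeled v.

v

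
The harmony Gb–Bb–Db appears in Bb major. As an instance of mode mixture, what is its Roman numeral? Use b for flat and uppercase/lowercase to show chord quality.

bVI

In Bb major scale degree 6 is G; Gb is its lowered form, from Bb minor. Diatonically Bb major has Gm (vi) on that degree; Gb–Bb–Db is instead the major chord native to Bb minor, so it takes the label bVI.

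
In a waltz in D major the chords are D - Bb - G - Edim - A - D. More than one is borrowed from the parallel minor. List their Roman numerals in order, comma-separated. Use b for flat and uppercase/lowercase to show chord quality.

The diatonic triads in D major are D, Em, F#m, G, A, Bm, C#dim. Of the given chords, D, G and A are diatonic. Bb (Bb–D–F) doesn't fit — on degree 6 D major would have Bm (vi). Bb is the degree-6 chord of D minor, so it is the borrowed bVI. Edim (E–G–Bb) is not: scale degree 2 in D major carries Em (ii). In D minor the chord on that degree is Edim, so here it functions as ii°, borrowed from the parallel minor.

bVI, ii°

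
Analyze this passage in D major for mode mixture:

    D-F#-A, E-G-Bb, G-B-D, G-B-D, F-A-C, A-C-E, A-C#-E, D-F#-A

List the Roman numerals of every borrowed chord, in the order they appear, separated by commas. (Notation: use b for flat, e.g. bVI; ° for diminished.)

D major has the diatonic set D, Em, F#m, G, A, Bm, C#dim. D–F#–A = D, G–B–D = G and A–C#–E = A all belong to that set. E–G–Bb doesn't fit — on degree 2 D major would have Em (ii). Edim is the degree-2 chord of D minor, so it is the borrowed ii°. F–A–C is not: scale degree 3 in D major carries F#m (iii). In D minor the chord on that degree is F, so here it functions as bIII, borrowed from the parallel minor. A–C–E doesn't fit — on degree 5 D major would have A (V). Am is the degree-5 chord of D minor, so it is the borrowed v.

ii°, bIII, v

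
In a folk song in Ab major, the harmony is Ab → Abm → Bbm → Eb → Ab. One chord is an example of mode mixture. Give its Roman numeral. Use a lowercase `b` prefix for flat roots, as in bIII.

i

In Ab major the diatonic chords are Ab, Bbm, Cm, Db, Eb, Fm, Gdim. Ab, Bbm and Eb all belong to that set. But Abm (Ab–Cb–Eb) is foreign: the diatonic I on degree 1 is Ab, whereas Abm comes from Ab minor. It is labeled i.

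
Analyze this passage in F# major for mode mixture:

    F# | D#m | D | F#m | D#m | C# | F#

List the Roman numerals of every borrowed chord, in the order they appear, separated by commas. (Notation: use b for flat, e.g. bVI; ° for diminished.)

F# major has the diatonic set F#, G#m, A#m, B, C#, D#m, E#dim. F#, D#m and C# are all diatonic. D (D–F#–A) is not: scale degree 6 in F# major carries D#m (vi). In F# minor the chord on that degree is D, so here it functions as bVI, borrowed from the parallel minor. F#m (F#–A–C#) is not: scale degree 1 in F# major carries F# (I). In F# minor the chord on that degree is F#m, so here it functions as i, borrowed from the parallel minor.

bVI, i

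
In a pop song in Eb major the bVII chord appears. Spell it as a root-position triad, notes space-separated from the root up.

The root of bVII is the lowered 7th degree: D becomes Db. Building the major chord from the parallel minor on Db: Db–F–Ab.

Db F Ab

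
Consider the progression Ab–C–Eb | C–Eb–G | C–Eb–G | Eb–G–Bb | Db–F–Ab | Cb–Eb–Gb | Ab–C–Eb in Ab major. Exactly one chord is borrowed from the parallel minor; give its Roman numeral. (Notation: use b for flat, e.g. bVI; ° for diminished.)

bIII

The diatonic triads in Ab major are Ab, Bbm, Cm, Db, Eb, Fm, Gdim. Ab–C–Eb = Ab, C–Eb–G = Cm, Eb–G–Bb = Eb and Db–F–Ab = Db are all diatonic. Cb–Eb–Gb is not: scale degree 3 in Ab major carries Cm (iii). In Ab minor the chord on that degree is Cb, so here it functions as bIII, borrowed from the parallel minor.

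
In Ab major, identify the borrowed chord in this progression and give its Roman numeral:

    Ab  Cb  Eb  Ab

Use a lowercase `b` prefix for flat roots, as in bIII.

The diatonic triads in Ab major are Ab, Bbm, Cm, Db, Eb, Fm, Gdim. Of the given chords, Ab and Eb are diatonic. Cb (Cb–Eb–Gb) is not: scale degree 3 in Ab major carries Cm (iii). In Ab minor the chord on that degree is Cb, so here it functions as bIII, borrowed from the parallel minor.

bIII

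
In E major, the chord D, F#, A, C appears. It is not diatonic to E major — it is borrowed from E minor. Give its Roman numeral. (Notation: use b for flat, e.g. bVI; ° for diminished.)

In E major scale degree 7 is D#; D is its lowered form, from E minor. The diatonic chord on degree 7 would be D#dim (vii°), but D–F#–A–C is the dominant-seventh chord from E minor. As a borrowed chord it is labeled bVII7.

bVII7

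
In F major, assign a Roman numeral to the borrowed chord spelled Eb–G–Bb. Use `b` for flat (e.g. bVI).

In F major scale degree 7 is E; Eb is its lowered form, from F minor. The diatonic chord on degree 7 would be Edim (vii°), but Eb–G–Bb is the major chord from F minor. As a borrowed chord it is labeled bVII.

bVII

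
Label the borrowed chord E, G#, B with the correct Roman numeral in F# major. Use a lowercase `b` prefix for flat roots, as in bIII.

The root E is the lowered 7th scale degree — diatonically F# major has E# there. The diatonic chord on degree 7 would be E#dim (vii°), but E–G#–B is the major chord from F# minor. As a borrowed chord it is labeled bVII.

bVII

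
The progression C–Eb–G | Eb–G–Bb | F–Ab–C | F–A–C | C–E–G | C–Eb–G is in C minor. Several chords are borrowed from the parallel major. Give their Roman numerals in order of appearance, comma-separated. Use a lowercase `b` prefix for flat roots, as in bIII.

IV, I

The diatonic triads in C minor (with V from harmonic minor) are Cm, Ddim, Eb, Fm, G, Ab, Bb. Of the given chords, C–Eb–G = Cm, Eb–G–Bb = Eb and F–Ab–C = Fm are diatonic. But F–A–C is foreign: the diatonic iv on degree 4 is Fm, whereas F comes from C major. It is labeled IV. C–E–G doesn't fit — on degree 1 C minor would have Cm (i). C is the degree-1 chord of C major, so it is the borrowed I.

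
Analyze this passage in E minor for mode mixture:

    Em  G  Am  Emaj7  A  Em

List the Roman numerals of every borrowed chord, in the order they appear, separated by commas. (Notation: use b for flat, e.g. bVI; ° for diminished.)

The diatonic triads in E minor (with V from harmonic minor) are Em, F#dim, G, Am, B, C, D. Em, G and Am are all diatonic. Emaj7 (E–G#–B–D#) is not: scale degree 1 in E minor carries Em (i). In E major the chord on that degree is Emaj7, so here it functions as Imaj7, borrowed from the parallel major. A (A–C#–E) doesn't fit — on degree 4 E minor would have Am (iv). A is the degree-4 chord of E major, so it is the borrowed IV.

Imaj7, IV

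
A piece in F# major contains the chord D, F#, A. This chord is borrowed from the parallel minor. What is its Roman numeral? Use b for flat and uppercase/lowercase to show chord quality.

D is the lowered form of scale degree 6 in F# major (the diatonic degree 6 is D#). The diatonic chord on degree 6 would be D#m (vi), but D–F#–A is the major chord from F# minor. As a borrowed chord it is labeled bVI.

bVI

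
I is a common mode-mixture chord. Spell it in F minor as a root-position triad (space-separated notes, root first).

F A C

The root, F, is scale degree 1 — the same note in F minor and F major; only the chord quality changes. Building the major chord from the parallel major on F: F–A–C.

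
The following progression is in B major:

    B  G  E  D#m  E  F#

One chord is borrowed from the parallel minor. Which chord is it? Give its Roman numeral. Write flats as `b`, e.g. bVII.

The diatonic triads in B major are B, C#m, D#m, E, F#, G#m, A#dim. B, E, D#m and F# are all diatonic. But G (G–B–D) is foreign: the diatonic vi on degree 6 is G#m, whereas G comes from B minor. It is labeled bVI.

bVI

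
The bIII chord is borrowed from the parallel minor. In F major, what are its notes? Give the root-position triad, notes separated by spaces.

bIII is built on the lowered scale degree 3. In F major degree 3 is A; lowered it becomes Ab. In F minor the chord on Ab is Ab–C–Eb.

Ab C Eb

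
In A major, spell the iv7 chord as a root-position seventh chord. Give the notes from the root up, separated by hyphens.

D-F-A-C

iv7 is built on scale degree 4, which is D in both A major and its parallel. In A minor the chord on D is D–F–A–C.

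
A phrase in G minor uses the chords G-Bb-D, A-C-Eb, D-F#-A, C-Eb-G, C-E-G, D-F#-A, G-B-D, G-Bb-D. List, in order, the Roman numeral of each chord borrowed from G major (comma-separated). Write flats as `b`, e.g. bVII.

IV, I

The diatonic triads in G minor (with V from harmonic minor) are Gm, Adim, Bb, Cm, D, Eb, F. G–Bb–D = Gm, A–C–Eb = Adim, D–F#–A = D and C–Eb–G = Cm are all diatonic. C–E–G doesn't fit — on degree 4 G minor would have Cm (iv). C is the degree-4 chord of G major, so it is the borrowed IV. But G–B–D is foreign: the diatonic i on degree 1 is Gm, whereas G comes from G major. It is labeled I.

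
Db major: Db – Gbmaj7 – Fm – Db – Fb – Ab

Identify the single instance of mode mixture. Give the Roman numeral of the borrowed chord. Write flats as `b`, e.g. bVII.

bIII

In Db major the diatonic chords are Db, Ebm, Fm, Gb, Ab, Bbm, Cdim. Db, Gbmaj7, Fm and Ab are all diatonic. Fb (Fb–Ab–Cb) doesn't fit — on degree 3 Db major would have Fm (iii). Fb is the degree-3 chord of Db minor, so it is the borrowed bIII.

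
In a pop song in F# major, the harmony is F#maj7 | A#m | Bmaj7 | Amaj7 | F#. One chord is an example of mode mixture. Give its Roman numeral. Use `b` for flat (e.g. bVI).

In F# major the diatonic chords are F#, G#m, A#m, B, C#, D#m, E#dim. Of the given chords, F#maj7, A#m, Bmaj7 and F# are diatonic. Amaj7 (A–C#–E–G#) doesn't fit — on degree 3 F# major would have A#m (iii). Amaj7 is the degree-3 chord of F# minor, so it is the borrowed bIIImaj7.

bIIImaj7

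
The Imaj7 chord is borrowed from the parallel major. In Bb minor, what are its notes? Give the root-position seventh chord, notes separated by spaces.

The root, Bb, is scale degree 1 — the same note in Bb minor and Bb major; only the chord quality changes. Stacking thirds in Bb major on Bb gives Bb–D–F–A.

Bb D F A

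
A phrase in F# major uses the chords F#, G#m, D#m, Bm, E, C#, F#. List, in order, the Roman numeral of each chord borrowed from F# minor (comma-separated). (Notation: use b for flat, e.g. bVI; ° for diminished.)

iv, bVII

In F# major the diatonic chords are F#, G#m, A#m, B, C#, D#m, E#dim. F#, G#m, D#m and C# all belong to that set. Bm (B–D–F#) doesn't fit — on degree 4 F# major would have B (IV). Bm is the degree-4 chord of F# minor, so it is the borrowed iv. E (E–G#–B) is not: scale degree 7 in F# major carries E#dim (vii°). In F# minor the chord on that degree is E, so here it functions as bVII, borrowed from the parallel minor.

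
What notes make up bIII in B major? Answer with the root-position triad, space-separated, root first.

Scale degree 3 in B major is D#. bIII uses the lowered form, D, taken from B minor. Stacking thirds in B minor on D gives D–F#–A.

D F# A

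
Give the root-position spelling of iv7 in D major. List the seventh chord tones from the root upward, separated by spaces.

iv7 is built on scale degree 4, which is G in both D major and its parallel. Building the minor-seventh chord from the parallel minor on G: G–Bb–D–F.

G Bb D F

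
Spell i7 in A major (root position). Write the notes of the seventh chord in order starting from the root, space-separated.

A C E G

The root, A, is scale degree 1 — the same note in A major and A minor; only the chord quality changes. In A minor the chord on A is A–C–E–G.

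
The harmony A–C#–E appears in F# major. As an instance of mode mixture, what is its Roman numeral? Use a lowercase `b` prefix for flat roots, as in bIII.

In F# major scale degree 3 is A#; A is its lowered form, from F# minor. A–C#–E is a major chord — the form found in F# minor, not the diatonic iii (A#m). Borrowed into F# major it is written bIII.

bIII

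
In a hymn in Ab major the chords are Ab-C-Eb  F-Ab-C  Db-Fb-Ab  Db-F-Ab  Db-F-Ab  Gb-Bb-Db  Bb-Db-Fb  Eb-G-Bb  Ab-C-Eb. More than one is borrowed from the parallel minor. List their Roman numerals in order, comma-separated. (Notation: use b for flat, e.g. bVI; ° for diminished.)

The diatonic triads in Ab major are Ab, Bbm, Cm, Db, Eb, Fm, Gdim. Ab–C–Eb = Ab, F–Ab–C = Fm, Db–F–Ab = Db and Eb–G–Bb = Eb are all diatonic. Db–Fb–Ab doesn't fit — on degree 4 Ab major would have Db (IV). Dbm is the degree-4 chord of Ab minor, so it is the borrowed iv. Gb–Bb–Db is not: scale degree 7 in Ab major carries Gdim (vii°). In Ab minor the chord on that degree is Gb, so here it functions as bVII, borrowed from the parallel minor. But Bb–Db–Fb is foreign: the diatonic ii on degree 2 is Bbm, whereas Bbdim comes from Ab minor. It is labeled ii°.

iv, bVII, ii°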